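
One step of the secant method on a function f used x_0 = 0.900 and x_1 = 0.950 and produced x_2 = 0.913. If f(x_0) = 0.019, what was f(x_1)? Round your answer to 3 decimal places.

The secant line through (0.900, 0.019) and (0.950, f(x_1)) crosses zero at x_2 = 0.913.
So (0.900, 0.019), (0.950, f(x_1)), (0.913, 0) are collinear:
f(x_1) = 0.019 · (0.950 − 0.913) / (0.900 − 0.913) = 0.019 · (0.03700)/(-0.01300) = -0.05408

-0.054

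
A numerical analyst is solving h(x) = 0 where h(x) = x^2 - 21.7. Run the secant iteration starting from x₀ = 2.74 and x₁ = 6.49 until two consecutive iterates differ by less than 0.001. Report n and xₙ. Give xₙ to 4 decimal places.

n = 6, xₙ = 4.6583

h(2.74) = -14.192400, h(6.49) = 20.420100
x₂ = 6.490000 − 20.420100·(3.750000)/(34.612500) = 4.277638;  |Δ| = 2.212362
h(4.277638) = -3.401812
x₃ = 4.277638 − (-3.401812)·(-2.212362)/(-23.821912) = 4.593567;  |Δ| = 0.315929
h(4.593567) = -0.599139
x₄ = 4.593567 − (-0.599139)·(0.315929)/(2.802673) = 4.661105;  |Δ| = 0.067537
h(4.661105) = 0.025898
x₅ = 4.661105 − 0.025898·(0.067537)/(0.625037) = 4.658306;  |Δ| = 0.002798
h(4.658306) = -0.000181
x₆ = 4.658306 − (-0.000181)·(-0.002798)/(-0.026080) = 4.658326;  |Δ| = 0.000019
|x₆ − x₅| = 0.000019 < 0.001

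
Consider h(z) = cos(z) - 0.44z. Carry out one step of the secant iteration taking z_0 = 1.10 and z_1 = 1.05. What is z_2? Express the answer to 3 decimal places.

1.077

h(1.10) = -0.03040, h(1.05) = 0.03557
z_2 = 1.05000 − 0.03557·(1.05000 − 1.10000) / (0.03557 − (-0.03040)) = 1.05000 − (-0.00178)/(0.06597) = 1.07696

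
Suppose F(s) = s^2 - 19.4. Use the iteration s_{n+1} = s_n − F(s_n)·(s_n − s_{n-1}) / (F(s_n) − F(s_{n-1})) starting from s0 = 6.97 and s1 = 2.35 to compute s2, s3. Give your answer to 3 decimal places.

3.839, 4.592

F(6.97) = 29.18090, F(2.35) = -13.87750
s2 = 2.35000 − (-13.87750)·(2.35000 − 6.97000) / (-13.87750 − 29.18090) = 2.35000 − (64.11405)/(-43.05840) = 3.83900
F(3.83900) = -4.66206
s3 = 3.83900 − (-4.66206)·(3.83900 − 2.35000) / (-4.66206 − (-13.87750)) = 3.83900 − (-6.94182)/(9.21544) = 4.59228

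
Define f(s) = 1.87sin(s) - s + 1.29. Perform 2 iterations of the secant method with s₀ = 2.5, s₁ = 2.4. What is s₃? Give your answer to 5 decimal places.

2.46333

f(2.5) = -0.0908571, f(2.4) = 0.1531161
s₂ = 2.4000000 − 0.1531161·(2.4000000 − 2.5000000) / (0.1531161 − (-0.0908571)) = 2.4000000 − (-0.0153116)/(0.2439732) = 2.4627594
f(2.4627594) = 0.0013862
s₃ = 2.4627594 − 0.0013862·(2.4627594 − 2.4000000) / (0.0013862 − 0.1531161) = 2.4627594 − (0.0000870)/(-0.1517299) = 2.4633328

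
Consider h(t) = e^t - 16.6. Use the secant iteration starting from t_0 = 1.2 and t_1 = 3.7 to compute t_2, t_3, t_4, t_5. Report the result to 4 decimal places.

2.0942, 2.5155, 2.9342, 2.7906

h(1.2) = -13.279883, h(3.7) = 23.847304
t_2 = 3.700000 − 23.847304·(3.700000 − 1.200000) / (23.847304 − (-13.279883)) = 3.700000 − (59.618261)/(37.127187) = 2.094216
h(2.094216) = -8.480931
t_3 = 2.094216 − (-8.480931)·(2.094216 − 3.700000) / (-8.480931 − 23.847304) = 2.094216 − (13.618547)/(-32.328235) = 2.515474
h(2.515474) = -4.227527
t_4 = 2.515474 − (-4.227527)·(2.515474 − 2.094216) / (-4.227527 − (-8.480931)) = 2.515474 − (-1.780882)/(4.253404) = 2.934170
h(2.934170) = 2.205884
t_5 = 2.934170 − 2.205884·(2.934170 − 2.515474) / (2.205884 − (-4.227527)) = 2.934170 − (0.923594)/(6.433410) = 2.790608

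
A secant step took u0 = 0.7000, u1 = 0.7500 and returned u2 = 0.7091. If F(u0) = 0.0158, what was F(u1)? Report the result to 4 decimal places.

The secant line through (0.7000, 0.0158) and (0.7500, F(u1)) crosses zero at u2 = 0.7091.
So (0.7000, 0.0158), (0.7500, F(u1)), (0.7091, 0) are collinear:
F(u1) = 0.0158 · (0.7500 − 0.7091) / (0.7000 − 0.7091) = 0.0158 · (0.040900)/(-0.009100) = -0.071013

-0.0710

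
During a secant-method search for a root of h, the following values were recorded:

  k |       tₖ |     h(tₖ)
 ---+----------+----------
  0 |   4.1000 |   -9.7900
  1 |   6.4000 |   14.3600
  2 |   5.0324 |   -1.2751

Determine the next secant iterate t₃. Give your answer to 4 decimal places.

5.1439

t₃ = 5.0324 − (-1.2751)·(5.0324 − 6.4000) / (-1.2751 − 14.3600)
   = 5.0324 − (1.743827)/(-15.635100) = 5.143933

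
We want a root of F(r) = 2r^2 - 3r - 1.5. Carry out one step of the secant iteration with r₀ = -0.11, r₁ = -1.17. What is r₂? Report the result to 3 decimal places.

F(-0.11) = -1.14580, F(-1.17) = 4.74780
r₂ = -1.17000 − 4.74780·(-1.17000 − (-0.11000)) / (4.74780 − (-1.14580)) = -1.17000 − (-5.03267)/(5.89360) = -0.31608

-0.316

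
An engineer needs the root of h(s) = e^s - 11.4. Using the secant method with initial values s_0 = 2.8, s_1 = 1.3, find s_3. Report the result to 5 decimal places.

2.59338

h(2.8) = 5.0446468, h(1.3) = -7.7307033
s_2 = 1.3000000 − (-7.7307033)·(1.3000000 − 2.8000000) / (-7.7307033 − 5.0446468) = 1.3000000 − (11.5960550)/(-12.7753501) = 2.2076898
h(2.2076898) = -2.3053184
s_3 = 2.2076898 − (-2.3053184)·(2.2076898 − 1.3000000) / (-2.3053184 − (-7.7307033)) = 2.2076898 − (-2.0925140)/(5.4253849) = 2.5933793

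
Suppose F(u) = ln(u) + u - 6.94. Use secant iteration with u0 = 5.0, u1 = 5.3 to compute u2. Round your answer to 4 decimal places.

5.2768

F(5.0) = -0.330562, F(5.3) = 0.027707
u2 = 5.300000 − 0.027707·(5.300000 − 5.000000) / (0.027707 − (-0.330562)) = 5.300000 − (0.008312)/(0.358269) = 5.276799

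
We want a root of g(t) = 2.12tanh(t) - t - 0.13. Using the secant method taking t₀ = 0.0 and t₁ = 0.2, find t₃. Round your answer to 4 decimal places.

g(0.0) = -0.130000, g(0.2) = 0.088436
t₂ = 0.200000 − 0.088436·(0.200000 − 0.000000) / (0.088436 − (-0.130000)) = 0.200000 − (0.017687)/(0.218436) = 0.119028
g(0.119028) = 0.002127
t₃ = 0.119028 − 0.002127·(0.119028 − 0.200000) / (0.002127 − 0.088436) = 0.119028 − (-0.000172)/(-0.086309) = 0.117033

0.1170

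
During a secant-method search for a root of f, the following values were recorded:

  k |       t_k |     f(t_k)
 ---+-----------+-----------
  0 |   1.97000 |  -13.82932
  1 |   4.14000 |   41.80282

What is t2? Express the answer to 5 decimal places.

2.50943

t2 = 4.14000 − 41.80282·(4.14000 − 1.97000) / (41.80282 − (-13.82932))
   = 4.14000 − (90.7121194)/(55.6321400) = 2.5094296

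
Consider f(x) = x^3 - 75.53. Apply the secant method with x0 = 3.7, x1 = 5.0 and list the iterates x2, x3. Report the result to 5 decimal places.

4.13499, 4.21192

f(3.7) = -24.8770000, f(5.0) = 49.4700000
x2 = 5.0000000 − 49.4700000·(5.0000000 − 3.7000000) / (49.4700000 − (-24.8770000)) = 5.0000000 − (64.3110000)/(74.3470000) = 4.1349886
f(4.1349886) = -4.8294226
x3 = 4.1349886 − (-4.8294226)·(4.1349886 − 5.0000000) / (-4.8294226 − 49.4700000) = 4.1349886 − (4.1775055)/(-54.2994226) = 4.2119233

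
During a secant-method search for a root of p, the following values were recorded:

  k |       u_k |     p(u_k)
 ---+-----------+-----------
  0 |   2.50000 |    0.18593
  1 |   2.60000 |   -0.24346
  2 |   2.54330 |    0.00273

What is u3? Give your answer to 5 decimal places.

2.54393

u3 = 2.54330 − 0.00273·(2.54330 − 2.60000) / (0.00273 − (-0.24346))
   = 2.54330 − (-0.0001548)/(0.2461900) = 2.5439287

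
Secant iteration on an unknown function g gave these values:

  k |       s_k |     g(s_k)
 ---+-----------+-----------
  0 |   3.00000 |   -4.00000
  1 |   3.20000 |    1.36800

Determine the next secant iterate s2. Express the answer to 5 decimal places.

3.14903

s2 = 3.20000 − 1.36800·(3.20000 − 3.00000) / (1.36800 − (-4.00000))
   = 3.20000 − (0.2736000)/(5.3680000) = 3.1490313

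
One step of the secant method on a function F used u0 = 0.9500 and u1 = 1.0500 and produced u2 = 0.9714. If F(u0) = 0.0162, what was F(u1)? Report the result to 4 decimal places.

The secant line through (0.9500, 0.0162) and (1.0500, F(u1)) crosses zero at u2 = 0.9714.
So (0.9500, 0.0162), (1.0500, F(u1)), (0.9714, 0) are collinear:
F(u1) = 0.0162 · (1.0500 − 0.9714) / (0.9500 − 0.9714) = 0.0162 · (0.078600)/(-0.021400) = -0.059501

-0.0595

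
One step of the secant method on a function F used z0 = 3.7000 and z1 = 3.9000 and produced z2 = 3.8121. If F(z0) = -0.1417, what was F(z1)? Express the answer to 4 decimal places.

0.1111

The secant line through (3.7000, -0.1417) and (3.9000, F(z1)) crosses zero at z2 = 3.8121.
So (3.7000, -0.1417), (3.9000, F(z1)), (3.8121, 0) are collinear:
F(z1) = -0.1417 · (3.9000 − 3.8121) / (3.7000 − 3.8121) = -0.1417 · (0.087900)/(-0.112100) = 0.111110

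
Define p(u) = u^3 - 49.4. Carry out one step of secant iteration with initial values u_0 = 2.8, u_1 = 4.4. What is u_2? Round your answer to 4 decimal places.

3.4945

p(2.8) = -27.448000, p(4.4) = 35.784000
u_2 = 4.400000 − 35.784000·(4.400000 − 2.800000) / (35.784000 − (-27.448000)) = 4.400000 − (57.254400)/(63.232000) = 3.494534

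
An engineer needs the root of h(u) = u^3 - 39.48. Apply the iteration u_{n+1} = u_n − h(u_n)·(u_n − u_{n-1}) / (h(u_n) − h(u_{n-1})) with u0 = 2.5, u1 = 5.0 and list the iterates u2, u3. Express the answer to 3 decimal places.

3.045, 3.272

h(2.5) = -23.85500, h(5.0) = 85.52000
u2 = 5.00000 − 85.52000·(5.00000 − 2.50000) / (85.52000 − (-23.85500)) = 5.00000 − (213.80000)/(109.37500) = 3.04526
h(3.04526) = -11.23953
u3 = 3.04526 − (-11.23953)·(3.04526 − 5.00000) / (-11.23953 − 85.52000) = 3.04526 − (21.97039)/(-96.75953) = 3.27232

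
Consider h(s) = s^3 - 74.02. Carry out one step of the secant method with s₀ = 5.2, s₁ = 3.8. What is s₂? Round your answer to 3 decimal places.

h(5.2) = 66.58800, h(3.8) = -19.14800
s₂ = 3.80000 − (-19.14800)·(3.80000 − 5.20000) / (-19.14800 − 66.58800) = 3.80000 − (26.80720)/(-85.73600) = 4.11267

4.113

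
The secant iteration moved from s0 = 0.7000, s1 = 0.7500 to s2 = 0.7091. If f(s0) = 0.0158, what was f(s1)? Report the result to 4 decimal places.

-0.0710

The secant line through (0.7000, 0.0158) and (0.7500, f(s1)) crosses zero at s2 = 0.7091.
So (0.7000, 0.0158), (0.7500, f(s1)), (0.7091, 0) are collinear:
f(s1) = 0.0158 · (0.7500 − 0.7091) / (0.7000 − 0.7091) = 0.0158 · (0.040900)/(-0.009100) = -0.071013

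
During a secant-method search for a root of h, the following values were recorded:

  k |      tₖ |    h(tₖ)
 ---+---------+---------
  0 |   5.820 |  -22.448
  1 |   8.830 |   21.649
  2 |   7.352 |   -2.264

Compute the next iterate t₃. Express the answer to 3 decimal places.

7.492

t₃ = 7.352 − (-2.264)·(7.352 − 8.830) / (-2.264 − 21.649)
   = 7.352 − (3.34619)/(-23.91300) = 7.49193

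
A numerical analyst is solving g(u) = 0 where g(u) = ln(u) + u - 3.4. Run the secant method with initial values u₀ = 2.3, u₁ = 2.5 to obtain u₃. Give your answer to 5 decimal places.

2.48837

g(2.3) = -0.2670909, g(2.5) = 0.0162907
u₂ = 2.5000000 − 0.0162907·(2.5000000 − 2.3000000) / (0.0162907 − (-0.2670909)) = 2.5000000 − (0.0032581)/(0.2833816) = 2.4885026
g(2.4885026) = 0.0001838
u₃ = 2.4885026 − 0.0001838·(2.4885026 − 2.5000000) / (0.0001838 − 0.0162907) = 2.4885026 − (-0.0000021)/(-0.0161069) = 2.4883714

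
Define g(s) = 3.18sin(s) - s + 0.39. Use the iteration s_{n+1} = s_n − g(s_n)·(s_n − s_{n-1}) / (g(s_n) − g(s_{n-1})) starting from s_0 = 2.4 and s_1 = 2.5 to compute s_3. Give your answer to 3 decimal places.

g(2.4) = 0.13797, g(2.5) = -0.20686
s_2 = 2.50000 − (-0.20686)·(2.50000 − 2.40000) / (-0.20686 − 0.13797) = 2.50000 − (-0.02069)/(-0.34483) = 2.44001
g(2.44001) = 0.00244
s_3 = 2.44001 − 0.00244·(2.44001 − 2.50000) / (0.00244 − (-0.20686)) = 2.44001 − (-0.00015)/(0.20930) = 2.44071

2.441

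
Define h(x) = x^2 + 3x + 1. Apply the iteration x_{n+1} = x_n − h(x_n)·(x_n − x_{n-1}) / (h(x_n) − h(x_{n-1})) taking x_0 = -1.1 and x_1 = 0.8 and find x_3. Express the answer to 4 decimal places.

h(-1.1) = -1.090000, h(0.8) = 4.040000
x_2 = 0.800000 − 4.040000·(0.800000 − (-1.100000)) / (4.040000 − (-1.090000)) = 0.800000 − (7.676000)/(5.130000) = -0.696296
h(-0.696296) = -0.604060
x_3 = -0.696296 − (-0.604060)·(-0.696296 − 0.800000) / (-0.604060 − 4.040000) = -0.696296 − (0.903853)/(-4.644060) = -0.501671

-0.5017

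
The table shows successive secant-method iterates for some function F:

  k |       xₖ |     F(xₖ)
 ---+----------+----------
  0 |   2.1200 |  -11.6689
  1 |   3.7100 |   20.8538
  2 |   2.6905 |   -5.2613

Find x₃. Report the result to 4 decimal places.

2.8959

x₃ = 2.6905 − (-5.2613)·(2.6905 − 3.7100) / (-5.2613 − 20.8538)
   = 2.6905 − (5.363895)/(-26.115100) = 2.895894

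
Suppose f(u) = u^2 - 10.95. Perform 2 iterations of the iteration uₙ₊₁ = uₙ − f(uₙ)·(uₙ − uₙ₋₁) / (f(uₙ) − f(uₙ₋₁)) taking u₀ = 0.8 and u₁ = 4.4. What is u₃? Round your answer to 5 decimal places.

f(0.8) = -10.3100000, f(4.4) = 8.4100000
u₂ = 4.4000000 − 8.4100000·(4.4000000 − 0.8000000) / (8.4100000 − (-10.3100000)) = 4.4000000 − (30.2760000)/(18.7200000) = 2.7826923
f(2.7826923) = -3.2066235
u₃ = 2.7826923 − (-3.2066235)·(2.7826923 − 4.4000000) / (-3.2066235 − 8.4100000) = 2.7826923 − (5.1860969)/(-11.6166235) = 3.2291299

3.22913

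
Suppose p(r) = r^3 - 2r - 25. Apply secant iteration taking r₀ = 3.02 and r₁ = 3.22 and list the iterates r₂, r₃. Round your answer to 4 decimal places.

p(3.02) = -3.496392, p(3.22) = 1.946248
r₂ = 3.220000 − 1.946248·(3.220000 − 3.020000) / (1.946248 − (-3.496392)) = 3.220000 − (0.389250)/(5.442640) = 3.148481
p(3.148481) = -0.086269
r₃ = 3.148481 − (-0.086269)·(3.148481 − 3.220000) / (-0.086269 − 1.946248) = 3.148481 − (0.006170)/(-2.032517) = 3.151517

3.1485, 3.1515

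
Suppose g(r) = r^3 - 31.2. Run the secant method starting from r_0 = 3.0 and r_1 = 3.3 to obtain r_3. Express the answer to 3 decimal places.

g(3.0) = -4.20000, g(3.3) = 4.73700
r_2 = 3.30000 − 4.73700·(3.30000 − 3.00000) / (4.73700 − (-4.20000)) = 3.30000 − (1.42110)/(8.93700) = 3.14099
g(3.14099) = -0.21166
r_3 = 3.14099 − (-0.21166)·(3.14099 − 3.30000) / (-0.21166 − 4.73700) = 3.14099 − (0.03366)/(-4.94866) = 3.14779

3.148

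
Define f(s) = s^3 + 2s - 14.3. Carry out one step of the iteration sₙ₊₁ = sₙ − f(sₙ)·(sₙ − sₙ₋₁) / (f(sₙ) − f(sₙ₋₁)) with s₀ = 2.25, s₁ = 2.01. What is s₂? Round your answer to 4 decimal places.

2.1482

f(2.25) = 1.590625, f(2.01) = -2.159399
s₂ = 2.010000 − (-2.159399)·(2.010000 − 2.250000) / (-2.159399 − 1.590625) = 2.010000 − (0.518256)/(-3.750024) = 2.148201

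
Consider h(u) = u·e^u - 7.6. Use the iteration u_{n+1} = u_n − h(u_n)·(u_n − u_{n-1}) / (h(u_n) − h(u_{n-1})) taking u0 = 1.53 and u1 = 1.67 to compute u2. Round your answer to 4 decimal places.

1.5714

h(1.53) = -0.534189, h(1.67) = 1.271320
u2 = 1.670000 − 1.271320·(1.670000 − 1.530000) / (1.271320 − (-0.534189)) = 1.670000 − (0.177985)/(1.805510) = 1.571421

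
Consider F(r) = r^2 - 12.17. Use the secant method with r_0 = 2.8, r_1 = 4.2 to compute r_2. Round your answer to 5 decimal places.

3.41857

F(2.8) = -4.3300000, F(4.2) = 5.4700000
r_2 = 4.2000000 − 5.4700000·(4.2000000 − 2.8000000) / (5.4700000 − (-4.3300000)) = 4.2000000 − (7.6580000)/(9.8000000) = 3.4185714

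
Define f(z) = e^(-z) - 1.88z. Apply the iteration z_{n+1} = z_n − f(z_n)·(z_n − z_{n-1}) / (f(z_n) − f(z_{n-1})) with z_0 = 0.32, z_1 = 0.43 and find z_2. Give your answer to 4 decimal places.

f(0.32) = 0.124549, f(0.43) = -0.157891
z_2 = 0.430000 − (-0.157891)·(0.430000 − 0.320000) / (-0.157891 − 0.124549) = 0.430000 − (-0.017368)/(-0.282440) = 0.368507

0.3685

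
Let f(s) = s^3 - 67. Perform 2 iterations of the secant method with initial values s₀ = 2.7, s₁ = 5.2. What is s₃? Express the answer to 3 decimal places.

3.967

f(2.7) = -47.31700, f(5.2) = 73.60800
s₂ = 5.20000 − 73.60800·(5.20000 − 2.70000) / (73.60800 − (-47.31700)) = 5.20000 − (184.02000)/(120.92500) = 3.67823
f(3.67823) = -17.23583
s₃ = 3.67823 − (-17.23583)·(3.67823 − 5.20000) / (-17.23583 − 73.60800) = 3.67823 − (26.22897)/(-90.84383) = 3.96696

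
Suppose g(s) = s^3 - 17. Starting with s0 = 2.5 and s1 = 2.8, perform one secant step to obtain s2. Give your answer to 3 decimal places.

2.565

g(2.5) = -1.37500, g(2.8) = 4.95200
s2 = 2.80000 − 4.95200·(2.80000 − 2.50000) / (4.95200 − (-1.37500)) = 2.80000 − (1.48560)/(6.32700) = 2.56520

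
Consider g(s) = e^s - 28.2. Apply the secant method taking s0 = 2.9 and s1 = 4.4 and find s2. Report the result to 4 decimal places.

3.1377

g(2.9) = -10.025855, g(4.4) = 53.250869
s2 = 4.400000 − 53.250869·(4.400000 − 2.900000) / (53.250869 − (-10.025855)) = 4.400000 − (79.876303)/(63.276723) = 3.137667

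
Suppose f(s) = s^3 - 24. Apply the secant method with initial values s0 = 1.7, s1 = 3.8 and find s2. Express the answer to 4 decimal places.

2.5023

f(1.7) = -19.087000, f(3.8) = 30.872000
s2 = 3.800000 − 30.872000·(3.800000 − 1.700000) / (30.872000 − (-19.087000)) = 3.800000 − (64.831200)/(49.959000) = 2.502312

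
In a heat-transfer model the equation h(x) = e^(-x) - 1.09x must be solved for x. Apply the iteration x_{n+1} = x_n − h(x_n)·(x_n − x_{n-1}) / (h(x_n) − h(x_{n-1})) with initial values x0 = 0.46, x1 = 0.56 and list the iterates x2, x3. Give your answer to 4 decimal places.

0.5368, 0.5365

h(0.46) = 0.129884, h(0.56) = -0.039191
x2 = 0.560000 − (-0.039191)·(0.560000 − 0.460000) / (-0.039191 − 0.129884) = 0.560000 − (-0.003919)/(-0.169075) = 0.536820
h(0.536820) = -0.000530
x3 = 0.536820 − (-0.000530)·(0.536820 − 0.560000) / (-0.000530 − (-0.039191)) = 0.536820 − (0.000012)/(0.038661) = 0.536503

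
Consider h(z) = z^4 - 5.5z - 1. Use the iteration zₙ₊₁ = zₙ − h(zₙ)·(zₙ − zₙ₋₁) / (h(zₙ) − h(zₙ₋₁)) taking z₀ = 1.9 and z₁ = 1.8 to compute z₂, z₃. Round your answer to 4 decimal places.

1.8203, 1.8221

h(1.9) = 1.582100, h(1.8) = -0.402400
z₂ = 1.800000 − (-0.402400)·(1.800000 − 1.900000) / (-0.402400 − 1.582100) = 1.800000 − (0.040240)/(-1.984500) = 1.820277
h(1.820277) = -0.032846
z₃ = 1.820277 − (-0.032846)·(1.820277 − 1.800000) / (-0.032846 − (-0.402400)) = 1.820277 − (-0.000666)/(0.369554) = 1.822079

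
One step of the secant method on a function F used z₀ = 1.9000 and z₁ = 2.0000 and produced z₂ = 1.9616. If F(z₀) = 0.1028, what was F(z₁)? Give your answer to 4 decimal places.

-0.0641

The secant line through (1.9000, 0.1028) and (2.0000, F(z₁)) crosses zero at z₂ = 1.9616.
So (1.9000, 0.1028), (2.0000, F(z₁)), (1.9616, 0) are collinear:
F(z₁) = 0.1028 · (2.0000 − 1.9616) / (1.9000 − 1.9616) = 0.1028 · (0.038400)/(-0.061600) = -0.064083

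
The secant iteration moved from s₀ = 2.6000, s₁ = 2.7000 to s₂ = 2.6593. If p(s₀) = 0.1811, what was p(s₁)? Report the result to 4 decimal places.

-0.1243

The secant line through (2.6000, 0.1811) and (2.7000, p(s₁)) crosses zero at s₂ = 2.6593.
So (2.6000, 0.1811), (2.7000, p(s₁)), (2.6593, 0) are collinear:
p(s₁) = 0.1811 · (2.7000 − 2.6593) / (2.6000 − 2.6593) = 0.1811 · (0.040700)/(-0.059300) = -0.124296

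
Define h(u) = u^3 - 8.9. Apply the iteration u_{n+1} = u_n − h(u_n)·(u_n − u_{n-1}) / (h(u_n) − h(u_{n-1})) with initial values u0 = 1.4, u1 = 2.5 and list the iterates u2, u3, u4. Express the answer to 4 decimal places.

h(1.4) = -6.156000, h(2.5) = 6.725000
u2 = 2.500000 − 6.725000·(2.500000 − 1.400000) / (6.725000 − (-6.156000)) = 2.500000 − (7.397500)/(12.881000) = 1.925705
h(1.925705) = -1.758837
u3 = 1.925705 − (-1.758837)·(1.925705 − 2.500000) / (-1.758837 − 6.725000) = 1.925705 − (1.010092)/(-8.483837) = 2.044765
h(2.044765) = -0.350703
u4 = 2.044765 − (-0.350703)·(2.044765 − 1.925705) / (-0.350703 − (-1.758837)) = 2.044765 − (-0.041755)/(1.408134) = 2.074418

1.9257, 2.0448, 2.0744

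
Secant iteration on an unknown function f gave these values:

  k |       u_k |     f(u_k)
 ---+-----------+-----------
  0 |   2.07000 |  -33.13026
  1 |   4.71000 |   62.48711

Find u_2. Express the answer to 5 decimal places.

2.98473

u_2 = 4.71000 − 62.48711·(4.71000 − 2.07000) / (62.48711 − (-33.13026))
   = 4.71000 − (164.9659704)/(95.6173700) = 2.9847280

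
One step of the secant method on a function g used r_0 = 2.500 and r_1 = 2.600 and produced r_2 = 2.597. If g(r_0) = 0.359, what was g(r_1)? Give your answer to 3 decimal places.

-0.011

The secant line through (2.500, 0.359) and (2.600, g(r_1)) crosses zero at r_2 = 2.597.
So (2.500, 0.359), (2.600, g(r_1)), (2.597, 0) are collinear:
g(r_1) = 0.359 · (2.600 − 2.597) / (2.500 − 2.597) = 0.359 · (0.00300)/(-0.09700) = -0.01110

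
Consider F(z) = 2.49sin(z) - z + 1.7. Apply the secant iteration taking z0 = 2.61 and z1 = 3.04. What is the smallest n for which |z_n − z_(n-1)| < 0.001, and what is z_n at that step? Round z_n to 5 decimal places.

n = 4, z_n = 2.71968

F(2.61) = 0.3521981, F(3.04) = -1.0874692
z2 = 3.0400000 − (-1.0874692)·(0.4300000)/(-1.4396673) = 2.7151946;  |Δ| = 0.3248054
F(2.7151946) = 0.0146547
z3 = 2.7151946 − 0.0146547·(-0.3248054)/(1.1021240) = 2.7195134;  |Δ| = 0.0043189
F(2.7195134) = 0.0005352
z4 = 2.7195134 − 0.0005352·(0.0043189)/(-0.0141196) = 2.7196771;  |Δ| = 0.0001637
|z4 − z3| = 0.0001637 < 0.001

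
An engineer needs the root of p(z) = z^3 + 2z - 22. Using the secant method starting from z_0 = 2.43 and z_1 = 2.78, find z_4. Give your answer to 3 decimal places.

p(2.43) = -2.79109, p(2.78) = 5.04495
z_2 = 2.78000 − 5.04495·(2.78000 − 2.43000) / (5.04495 − (-2.79109)) = 2.78000 − (1.76573)/(7.83604) = 2.55467
p(2.55467) = -0.21812
z_3 = 2.55467 − (-0.21812)·(2.55467 − 2.78000) / (-0.21812 − 5.04495) = 2.55467 − (0.04915)/(-5.26307) = 2.56400
p(2.56400) = -0.01593
z_4 = 2.56400 − (-0.01593)·(2.56400 − 2.55467) / (-0.01593 − (-0.21812)) = 2.56400 − (-0.00015)/(0.20219) = 2.56474

2.565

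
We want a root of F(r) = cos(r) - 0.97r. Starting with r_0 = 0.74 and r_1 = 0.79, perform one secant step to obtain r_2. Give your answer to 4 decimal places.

F(0.74) = 0.020669, F(0.79) = -0.062455
r_2 = 0.790000 − (-0.062455)·(0.790000 − 0.740000) / (-0.062455 − 0.020669) = 0.790000 − (-0.003123)/(-0.083123) = 0.752432

0.7524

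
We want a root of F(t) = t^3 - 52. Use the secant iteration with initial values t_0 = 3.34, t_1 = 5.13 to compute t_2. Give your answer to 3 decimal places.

3.610

F(3.34) = -14.74030, F(5.13) = 83.00570
t_2 = 5.13000 − 83.00570·(5.13000 − 3.34000) / (83.00570 − (-14.74030)) = 5.13000 − (148.58020)/(97.74599) = 3.60994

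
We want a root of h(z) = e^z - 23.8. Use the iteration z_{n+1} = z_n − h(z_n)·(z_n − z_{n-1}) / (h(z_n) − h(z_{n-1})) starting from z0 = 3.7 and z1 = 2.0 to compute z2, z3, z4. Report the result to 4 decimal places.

2.8439, 3.4141, 3.1296

h(3.7) = 16.647304, h(2.0) = -16.410944
z2 = 2.000000 − (-16.410944)·(2.000000 − 3.700000) / (-16.410944 − 16.647304) = 2.000000 − (27.898605)/(-33.058248) = 2.843923
h(2.843923) = -6.616963
z3 = 2.843923 − (-6.616963)·(2.843923 − 2.000000) / (-6.616963 − (-16.410944)) = 2.843923 − (-5.584205)/(9.793981) = 3.414090
h(3.414090) = 6.589275
z4 = 3.414090 − 6.589275·(3.414090 − 2.843923) / (6.589275 − (-6.616963)) = 3.414090 − (3.756987)/(13.206238) = 3.129604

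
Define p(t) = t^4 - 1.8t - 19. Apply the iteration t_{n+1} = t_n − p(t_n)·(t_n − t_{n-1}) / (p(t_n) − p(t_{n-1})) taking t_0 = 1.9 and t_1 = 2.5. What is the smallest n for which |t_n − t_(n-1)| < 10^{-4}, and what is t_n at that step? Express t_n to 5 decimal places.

n = 6, t_n = 2.18849

p(1.9) = -9.3879000, p(2.5) = 15.5625000
t_2 = 2.5000000 − 15.5625000·(0.6000000)/(24.9504000) = 2.1257575;  |Δ| = 0.3742425
p(2.1257575) = -2.4064037
t_3 = 2.1257575 − (-2.4064037)·(-0.3742425)/(-17.9689037) = 2.1758762;  |Δ| = 0.0501187
p(2.1758762) = -0.5016801
t_4 = 2.1758762 − (-0.5016801)·(0.0501187)/(1.9047236) = 2.1890769;  |Δ| = 0.0132006
p(2.1890769) = 0.0234770
t_5 = 2.1890769 − 0.0234770·(0.0132006)/(0.5251571) = 2.1884867;  |Δ| = 0.0005901
p(2.1884867) = -0.0002131
t_6 = 2.1884867 − (-0.0002131)·(-0.0005901)/(-0.0236900) = 2.1884920;  |Δ| = 0.0000053
|t_6 − t_5| = 0.0000053 < 10^{-4}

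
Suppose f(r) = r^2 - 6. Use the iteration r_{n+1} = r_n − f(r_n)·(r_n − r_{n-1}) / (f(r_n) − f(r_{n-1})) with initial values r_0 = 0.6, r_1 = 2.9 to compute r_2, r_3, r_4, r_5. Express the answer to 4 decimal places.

f(0.6) = -5.640000, f(2.9) = 2.410000
r_2 = 2.900000 − 2.410000·(2.900000 − 0.600000) / (2.410000 − (-5.640000)) = 2.900000 − (5.543000)/(8.050000) = 2.211429
f(2.211429) = -1.109584
r_3 = 2.211429 − (-1.109584)·(2.211429 − 2.900000) / (-1.109584 − 2.410000) = 2.211429 − (0.764028)/(-3.519584) = 2.428508
f(2.428508) = -0.102351
r_4 = 2.428508 − (-0.102351)·(2.428508 − 2.211429) / (-0.102351 − (-1.109584)) = 2.428508 − (-0.022218)/(1.007233) = 2.450566
f(2.450566) = 0.005275
r_5 = 2.450566 − 0.005275·(2.450566 − 2.428508) / (0.005275 − (-0.102351)) = 2.450566 − (0.000116)/(0.107626) = 2.449485

2.2114, 2.4285, 2.4506, 2.4495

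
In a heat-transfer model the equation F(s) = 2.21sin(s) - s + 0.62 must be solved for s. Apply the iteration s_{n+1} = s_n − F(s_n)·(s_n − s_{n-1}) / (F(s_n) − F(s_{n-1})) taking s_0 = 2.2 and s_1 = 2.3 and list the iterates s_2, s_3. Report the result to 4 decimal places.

2.2866, 2.2870

F(2.2) = 0.206777, F(2.3) = -0.031991
s_2 = 2.300000 − (-0.031991)·(2.300000 − 2.200000) / (-0.031991 − 0.206777) = 2.300000 − (-0.003199)/(-0.238769) = 2.286601
F(2.286601) = 0.000987
s_3 = 2.286601 − 0.000987·(2.286601 − 2.300000) / (0.000987 − (-0.031991)) = 2.286601 − (-0.000013)/(0.032979) = 2.287003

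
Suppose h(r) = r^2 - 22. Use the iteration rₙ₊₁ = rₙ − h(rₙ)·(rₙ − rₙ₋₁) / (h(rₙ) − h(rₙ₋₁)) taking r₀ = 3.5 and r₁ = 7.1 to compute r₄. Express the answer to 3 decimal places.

4.692

h(3.5) = -9.75000, h(7.1) = 28.41000
r₂ = 7.10000 − 28.41000·(7.10000 − 3.50000) / (28.41000 − (-9.75000)) = 7.10000 − (102.27600)/(38.16000) = 4.41981
h(4.41981) = -2.46527
r₃ = 4.41981 − (-2.46527)·(4.41981 − 7.10000) / (-2.46527 − 28.41000) = 4.41981 − (6.60738)/(-30.87527) = 4.63381
h(4.63381) = -0.52777
r₄ = 4.63381 − (-0.52777)·(4.63381 − 4.41981) / (-0.52777 − (-2.46527)) = 4.63381 − (-0.11294)/(1.93750) = 4.69211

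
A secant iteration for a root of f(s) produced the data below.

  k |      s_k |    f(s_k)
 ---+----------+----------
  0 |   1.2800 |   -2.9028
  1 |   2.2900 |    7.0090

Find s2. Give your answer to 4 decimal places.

1.5758

s2 = 2.2900 − 7.0090·(2.2900 − 1.2800) / (7.0090 − (-2.9028))
   = 2.2900 − (7.079090)/(9.911800) = 1.575792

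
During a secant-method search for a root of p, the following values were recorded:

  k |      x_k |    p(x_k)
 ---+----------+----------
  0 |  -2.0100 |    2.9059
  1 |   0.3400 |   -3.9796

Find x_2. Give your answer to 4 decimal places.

x_2 = 0.3400 − (-3.9796)·(0.3400 − (-2.0100)) / (-3.9796 − 2.9059)
   = 0.3400 − (-9.352060)/(-6.885500) = -1.018225

-1.0182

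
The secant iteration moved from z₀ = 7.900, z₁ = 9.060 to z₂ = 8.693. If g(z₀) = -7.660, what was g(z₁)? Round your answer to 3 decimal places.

The secant line through (7.900, -7.660) and (9.060, g(z₁)) crosses zero at z₂ = 8.693.
So (7.900, -7.660), (9.060, g(z₁)), (8.693, 0) are collinear:
g(z₁) = -7.660 · (9.060 − 8.693) / (7.900 − 8.693) = -7.660 · (0.36700)/(-0.79300) = 3.54504

3.545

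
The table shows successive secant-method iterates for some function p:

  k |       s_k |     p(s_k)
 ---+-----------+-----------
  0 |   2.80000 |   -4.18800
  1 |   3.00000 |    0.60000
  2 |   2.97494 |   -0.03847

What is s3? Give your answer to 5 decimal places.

2.97645

s3 = 2.97494 − (-0.03847)·(2.97494 − 3.00000) / (-0.03847 − 0.60000)
   = 2.97494 − (0.0009641)/(-0.6384700) = 2.9764500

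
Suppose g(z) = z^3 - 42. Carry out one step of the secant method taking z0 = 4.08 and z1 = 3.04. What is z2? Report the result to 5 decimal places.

g(4.08) = 25.9173120, g(3.04) = -13.9055360
z2 = 3.0400000 − (-13.9055360)·(3.0400000 − 4.0800000) / (-13.9055360 − 25.9173120) = 3.0400000 − (14.4617574)/(-39.8228480) = 3.4031523

3.40315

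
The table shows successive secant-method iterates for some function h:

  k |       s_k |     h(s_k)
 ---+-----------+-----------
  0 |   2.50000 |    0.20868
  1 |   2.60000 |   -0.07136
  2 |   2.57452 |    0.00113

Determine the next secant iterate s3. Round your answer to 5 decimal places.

s3 = 2.57452 − 0.00113·(2.57452 − 2.60000) / (0.00113 − (-0.07136))
   = 2.57452 − (-0.0000288)/(0.0724900) = 2.5749172

2.57492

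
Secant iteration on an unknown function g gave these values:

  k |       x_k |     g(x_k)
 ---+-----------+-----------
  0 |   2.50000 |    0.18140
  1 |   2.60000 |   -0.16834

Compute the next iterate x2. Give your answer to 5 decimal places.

x2 = 2.60000 − (-0.16834)·(2.60000 − 2.50000) / (-0.16834 − 0.18140)
   = 2.60000 − (-0.0168340)/(-0.3497400) = 2.5518671

2.55187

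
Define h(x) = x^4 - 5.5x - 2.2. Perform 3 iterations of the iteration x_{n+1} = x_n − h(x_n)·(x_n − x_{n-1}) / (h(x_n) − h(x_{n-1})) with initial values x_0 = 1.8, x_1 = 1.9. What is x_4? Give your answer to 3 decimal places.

h(1.8) = -1.60240, h(1.9) = 0.38210
x_2 = 1.90000 − 0.38210·(1.90000 − 1.80000) / (0.38210 − (-1.60240)) = 1.90000 − (0.03821)/(1.98450) = 1.88075
h(1.88075) = -0.03228
x_3 = 1.88075 − (-0.03228)·(1.88075 − 1.90000) / (-0.03228 − 0.38210) = 1.88075 − (0.00062)/(-0.41438) = 1.88225
h(1.88225) = -0.00057
x_4 = 1.88225 − (-0.00057)·(1.88225 − 1.88075) / (-0.00057 − (-0.03228)) = 1.88225 − (0.00000)/(0.03172) = 1.88227

1.882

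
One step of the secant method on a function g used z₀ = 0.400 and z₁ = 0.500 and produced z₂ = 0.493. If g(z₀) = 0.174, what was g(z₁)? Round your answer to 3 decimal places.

The secant line through (0.400, 0.174) and (0.500, g(z₁)) crosses zero at z₂ = 0.493.
So (0.400, 0.174), (0.500, g(z₁)), (0.493, 0) are collinear:
g(z₁) = 0.174 · (0.500 − 0.493) / (0.400 − 0.493) = 0.174 · (0.00700)/(-0.09300) = -0.01310

-0.013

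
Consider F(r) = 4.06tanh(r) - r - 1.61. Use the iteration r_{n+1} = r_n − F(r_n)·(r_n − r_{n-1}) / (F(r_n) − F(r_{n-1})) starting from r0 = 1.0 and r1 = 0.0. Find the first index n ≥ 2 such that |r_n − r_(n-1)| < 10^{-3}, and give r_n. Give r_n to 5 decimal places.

F(1.0) = 0.4820723, F(0.0) = -1.6100000
r2 = 0.0000000 − (-1.6100000)·(-1.0000000)/(-2.0920723) = 0.7695719;  |Δ| = 0.7695719
F(0.7695719) = 0.2459507
r3 = 0.7695719 − 0.2459507·(0.7695719)/(1.8559507) = 0.6675882;  |Δ| = 0.1019837
F(0.6675882) = 0.0909799
r4 = 0.6675882 − 0.0909799·(-0.1019837)/(-0.1549708) = 0.6077158;  |Δ| = 0.0598723
F(0.6077158) = -0.0150959
r5 = 0.6077158 − (-0.0150959)·(-0.0598723)/(-0.1060758) = 0.6162364;  |Δ| = 0.0085206
F(0.6162364) = 0.0006824
r6 = 0.6162364 − 0.0006824·(0.0085206)/(0.0157784) = 0.6158679;  |Δ| = 0.0003685
|r6 − r5| = 0.0003685 < 10^{-3}

n = 6, r_n = 0.61587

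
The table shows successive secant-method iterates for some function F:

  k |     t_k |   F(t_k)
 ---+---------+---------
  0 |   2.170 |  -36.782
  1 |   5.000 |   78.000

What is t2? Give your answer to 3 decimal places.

t2 = 5.000 − 78.000·(5.000 − 2.170) / (78.000 − (-36.782))
   = 5.000 − (220.74000)/(114.78200) = 3.07688

3.077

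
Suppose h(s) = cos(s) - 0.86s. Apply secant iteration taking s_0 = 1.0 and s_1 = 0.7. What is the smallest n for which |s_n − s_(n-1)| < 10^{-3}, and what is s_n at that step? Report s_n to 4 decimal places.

h(1.0) = -0.319698, h(0.7) = 0.162842
s_2 = 0.700000 − 0.162842·(-0.300000)/(0.482540) = 0.801241;  |Δ| = 0.101241
h(0.801241) = 0.006749
s_3 = 0.801241 − 0.006749·(0.101241)/(-0.156093) = 0.805618;  |Δ| = 0.004377
h(0.805618) = -0.000166
s_4 = 0.805618 − (-0.000166)·(0.004377)/(-0.006915) = 0.805513;  |Δ| = 0.000105
|s_4 − s_3| = 0.000105 < 10^{-3}

n = 4, s_n = 0.8055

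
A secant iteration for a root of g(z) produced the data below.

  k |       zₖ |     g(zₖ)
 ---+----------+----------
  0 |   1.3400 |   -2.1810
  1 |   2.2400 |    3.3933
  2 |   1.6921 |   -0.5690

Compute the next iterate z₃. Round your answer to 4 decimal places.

1.7708

z₃ = 1.6921 − (-0.5690)·(1.6921 − 2.2400) / (-0.5690 − 3.3933)
   = 1.6921 − (0.311755)/(-3.962300) = 1.770780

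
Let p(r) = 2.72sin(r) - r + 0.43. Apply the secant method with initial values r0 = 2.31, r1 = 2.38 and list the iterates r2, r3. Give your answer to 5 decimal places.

2.35484, 2.35521

p(2.31) = 0.1300944, p(2.38) = -0.0729960
r2 = 2.3800000 − (-0.0729960)·(2.3800000 − 2.3100000) / (-0.0729960 − 0.1300944) = 2.3800000 − (-0.0051097)/(-0.2030904) = 2.3548402
p(2.3548402) = 0.0010934
r3 = 2.3548402 − 0.0010934·(2.3548402 − 2.3800000) / (0.0010934 − (-0.0729960)) = 2.3548402 − (-0.0000275)/(0.0740894) = 2.3552114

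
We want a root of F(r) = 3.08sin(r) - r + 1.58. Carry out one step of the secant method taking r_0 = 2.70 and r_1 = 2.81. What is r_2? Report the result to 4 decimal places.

2.7510

F(2.70) = 0.196330, F(2.81) = -0.227308
r_2 = 2.810000 − (-0.227308)·(2.810000 − 2.700000) / (-0.227308 − 0.196330) = 2.810000 − (-0.025004)/(-0.423638) = 2.750978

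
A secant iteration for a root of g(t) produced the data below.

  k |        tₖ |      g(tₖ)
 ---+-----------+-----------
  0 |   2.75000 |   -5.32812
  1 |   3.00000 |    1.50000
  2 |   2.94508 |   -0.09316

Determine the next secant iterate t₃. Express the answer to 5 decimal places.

t₃ = 2.94508 − (-0.09316)·(2.94508 − 3.00000) / (-0.09316 − 1.50000)
   = 2.94508 − (0.0051163)/(-1.5931600) = 2.9482914

2.94829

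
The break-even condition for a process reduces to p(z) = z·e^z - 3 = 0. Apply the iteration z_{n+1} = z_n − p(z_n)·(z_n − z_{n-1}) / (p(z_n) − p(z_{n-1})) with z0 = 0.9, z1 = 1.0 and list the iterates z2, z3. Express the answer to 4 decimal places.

p(0.9) = -0.786357, p(1.0) = -0.281718
z2 = 1.000000 − (-0.281718)·(1.000000 − 0.900000) / (-0.281718 − (-0.786357)) = 1.000000 − (-0.028172)/(0.504639) = 1.055826
p(1.055826) = 0.034810
z3 = 1.055826 − 0.034810·(1.055826 − 1.000000) / (0.034810 − (-0.281718)) = 1.055826 − (0.001943)/(0.316528) = 1.049686

1.0558, 1.0497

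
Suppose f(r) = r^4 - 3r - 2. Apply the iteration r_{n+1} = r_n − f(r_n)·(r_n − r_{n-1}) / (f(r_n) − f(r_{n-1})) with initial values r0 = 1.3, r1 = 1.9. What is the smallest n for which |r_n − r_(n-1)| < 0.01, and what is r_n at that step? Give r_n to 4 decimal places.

n = 5, r_n = 1.6179

f(1.3) = -3.043900, f(1.9) = 5.332100
r2 = 1.900000 − 5.332100·(0.600000)/(8.376000) = 1.518044;  |Δ| = 0.381956
f(1.518044) = -1.243603
r3 = 1.518044 − (-1.243603)·(-0.381956)/(-6.575703) = 1.590280;  |Δ| = 0.072236
f(1.590280) = -0.375045
r4 = 1.590280 − (-0.375045)·(0.072236)/(0.868558) = 1.621472;  |Δ| = 0.031192
f(1.621472) = 0.048122
r5 = 1.621472 − 0.048122·(0.031192)/(0.423167) = 1.617925;  |Δ| = 0.003547
|r5 − r4| = 0.003547 < 0.01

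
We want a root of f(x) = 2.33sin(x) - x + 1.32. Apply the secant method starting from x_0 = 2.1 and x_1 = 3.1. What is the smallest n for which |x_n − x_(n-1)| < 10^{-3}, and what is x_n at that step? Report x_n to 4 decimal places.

f(2.1) = 1.231278, f(3.1) = -1.683117
x_2 = 3.100000 − (-1.683117)·(1.000000)/(-2.914395) = 2.522481;  |Δ| = 0.577519
f(2.522481) = 0.149644
x_3 = 2.522481 − 0.149644·(-0.577519)/(1.832761) = 2.569636;  |Δ| = 0.047154
f(2.569636) = 0.011543
x_4 = 2.569636 − 0.011543·(0.047154)/(-0.138101) = 2.573577;  |Δ| = 0.003941
f(2.573577) = -0.000130
x_5 = 2.573577 − (-0.000130)·(0.003941)/(-0.011673) = 2.573533;  |Δ| = 0.000044
|x_5 − x_4| = 0.000044 < 10^{-3}

n = 5, x_n = 2.5735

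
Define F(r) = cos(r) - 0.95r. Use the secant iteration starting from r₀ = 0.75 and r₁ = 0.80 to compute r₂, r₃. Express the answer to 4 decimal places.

F(0.75) = 0.019189, F(0.80) = -0.063293
r₂ = 0.800000 − (-0.063293)·(0.800000 − 0.750000) / (-0.063293 − 0.019189) = 0.800000 − (-0.003165)/(-0.082482) = 0.761632
F(0.761632) = 0.000160
r₃ = 0.761632 − 0.000160·(0.761632 − 0.800000) / (0.000160 − (-0.063293)) = 0.761632 − (-0.000006)/(0.063453) = 0.761729

0.7616, 0.7617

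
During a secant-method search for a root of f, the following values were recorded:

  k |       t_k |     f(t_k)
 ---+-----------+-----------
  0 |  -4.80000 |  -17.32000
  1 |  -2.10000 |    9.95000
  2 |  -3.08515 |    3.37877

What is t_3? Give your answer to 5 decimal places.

t_3 = -3.08515 − 3.37877·(-3.08515 − (-2.10000)) / (3.37877 − 9.95000)
   = -3.08515 − (-3.3285953)/(-6.5712300) = -3.5916907

-3.59169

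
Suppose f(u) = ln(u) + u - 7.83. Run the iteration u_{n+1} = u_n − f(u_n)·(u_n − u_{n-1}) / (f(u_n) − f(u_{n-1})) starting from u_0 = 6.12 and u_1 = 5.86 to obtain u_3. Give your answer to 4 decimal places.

f(6.12) = 0.101562, f(5.86) = -0.201850
u_2 = 5.860000 − (-0.201850)·(5.860000 − 6.120000) / (-0.201850 − 0.101562) = 5.860000 − (0.052481)/(-0.303412) = 6.032969
f(6.032969) = 0.000209
u_3 = 6.032969 − 0.000209·(6.032969 − 5.860000) / (0.000209 − (-0.201850)) = 6.032969 − (0.000036)/(0.202059) = 6.032791

6.0328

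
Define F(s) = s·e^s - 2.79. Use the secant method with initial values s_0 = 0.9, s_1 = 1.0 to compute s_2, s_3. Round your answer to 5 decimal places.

1.01421, 1.01305

F(0.9) = -0.5763572, F(1.0) = -0.0717182
s_2 = 1.0000000 − (-0.0717182)·(1.0000000 − 0.9000000) / (-0.0717182 − (-0.5763572)) = 1.0000000 − (-0.0071718)/(0.5046390) = 1.0142118
F(1.0142118) = 0.0063738
s_3 = 1.0142118 − 0.0063738·(1.0142118 − 1.0000000) / (0.0063738 − (-0.0717182)) = 1.0142118 − (0.0000906)/(0.0780920) = 1.0130518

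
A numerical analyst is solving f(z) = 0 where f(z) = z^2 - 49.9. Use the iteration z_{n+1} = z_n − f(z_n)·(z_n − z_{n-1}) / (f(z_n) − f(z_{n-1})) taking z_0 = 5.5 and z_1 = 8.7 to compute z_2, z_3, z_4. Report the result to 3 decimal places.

6.884, 7.045, 7.064

f(5.5) = -19.65000, f(8.7) = 25.79000
z_2 = 8.70000 − 25.79000·(8.70000 − 5.50000) / (25.79000 − (-19.65000)) = 8.70000 − (82.52800)/(45.44000) = 6.88380
f(6.88380) = -2.51326
z_3 = 6.88380 − (-2.51326)·(6.88380 − 8.70000) / (-2.51326 − 25.79000) = 6.88380 − (4.56457)/(-28.30326) = 7.04508
f(7.04508) = -0.26690
z_4 = 7.04508 − (-0.26690)·(7.04508 − 6.88380) / (-0.26690 − (-2.51326)) = 7.04508 − (-0.04304)/(2.24636) = 7.06424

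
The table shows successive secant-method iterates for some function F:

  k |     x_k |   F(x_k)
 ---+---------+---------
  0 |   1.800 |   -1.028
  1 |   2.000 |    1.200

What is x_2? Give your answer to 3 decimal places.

1.892

x_2 = 2.000 − 1.200·(2.000 − 1.800) / (1.200 − (-1.028))
   = 2.000 − (0.24000)/(2.22800) = 1.89228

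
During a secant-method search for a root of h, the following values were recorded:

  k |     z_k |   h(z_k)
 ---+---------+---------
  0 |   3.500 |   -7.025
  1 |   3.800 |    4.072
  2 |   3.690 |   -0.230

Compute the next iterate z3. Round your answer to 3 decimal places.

z3 = 3.690 − (-0.230)·(3.690 − 3.800) / (-0.230 − 4.072)
   = 3.690 − (0.02530)/(-4.30200) = 3.69588

3.696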